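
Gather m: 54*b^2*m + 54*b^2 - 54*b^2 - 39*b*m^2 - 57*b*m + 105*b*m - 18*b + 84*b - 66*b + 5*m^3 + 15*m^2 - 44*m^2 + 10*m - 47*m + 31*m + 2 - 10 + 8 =5*m^3 + m^2*(-39*b - 29) + m*(54*b^2 + 48*b - 6)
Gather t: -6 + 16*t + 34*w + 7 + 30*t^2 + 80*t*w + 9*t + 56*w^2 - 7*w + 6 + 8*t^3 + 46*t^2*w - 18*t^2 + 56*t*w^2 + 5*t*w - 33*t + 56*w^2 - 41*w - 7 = 8*t^3 + t^2*(46*w + 12) + t*(56*w^2 + 85*w - 8) + 112*w^2 - 14*w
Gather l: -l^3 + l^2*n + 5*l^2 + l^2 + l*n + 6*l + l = -l^3 + l^2*(n + 6) + l*(n + 7)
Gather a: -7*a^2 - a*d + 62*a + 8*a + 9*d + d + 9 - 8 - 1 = -7*a^2 + a*(70 - d) + 10*d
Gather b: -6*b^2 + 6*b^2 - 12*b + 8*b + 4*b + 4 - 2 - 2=0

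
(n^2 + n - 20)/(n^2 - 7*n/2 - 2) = 2*(n + 5)/(2*n + 1)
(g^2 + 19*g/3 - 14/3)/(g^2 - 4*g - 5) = (-3*g^2 - 19*g + 14)/(3*(-g^2 + 4*g + 5))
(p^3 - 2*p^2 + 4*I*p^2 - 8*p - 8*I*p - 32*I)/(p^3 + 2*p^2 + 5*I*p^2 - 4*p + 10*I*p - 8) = (p - 4)/(p + I)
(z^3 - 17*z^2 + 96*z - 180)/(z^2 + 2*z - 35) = (z^2 - 12*z + 36)/(z + 7)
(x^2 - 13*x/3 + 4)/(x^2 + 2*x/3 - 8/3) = (x - 3)/(x + 2)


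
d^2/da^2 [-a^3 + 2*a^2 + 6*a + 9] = 4 - 6*a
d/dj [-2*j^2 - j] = -4*j - 1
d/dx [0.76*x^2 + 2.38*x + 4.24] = 1.52*x + 2.38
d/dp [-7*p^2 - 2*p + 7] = -14*p - 2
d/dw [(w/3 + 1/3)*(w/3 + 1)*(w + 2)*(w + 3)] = 4*w^3/9 + 3*w^2 + 58*w/9 + 13/3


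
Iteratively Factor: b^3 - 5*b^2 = (b)*(b^2 - 5*b) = b*(b - 5)*(b)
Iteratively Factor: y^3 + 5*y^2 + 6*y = (y + 2)*(y^2 + 3*y) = y*(y + 2)*(y + 3)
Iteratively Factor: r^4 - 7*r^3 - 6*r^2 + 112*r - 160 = (r + 4)*(r^3 - 11*r^2 + 38*r - 40) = (r - 4)*(r + 4)*(r^2 - 7*r + 10) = (r - 5)*(r - 4)*(r + 4)*(r - 2)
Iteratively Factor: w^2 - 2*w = (w)*(w - 2)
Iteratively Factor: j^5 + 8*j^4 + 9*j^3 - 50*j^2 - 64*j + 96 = (j - 2)*(j^4 + 10*j^3 + 29*j^2 + 8*j - 48) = (j - 2)*(j + 4)*(j^3 + 6*j^2 + 5*j - 12) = (j - 2)*(j + 4)^2*(j^2 + 2*j - 3) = (j - 2)*(j - 1)*(j + 4)^2*(j + 3)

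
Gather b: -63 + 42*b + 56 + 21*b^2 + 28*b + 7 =21*b^2 + 70*b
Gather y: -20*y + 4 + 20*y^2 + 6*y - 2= 20*y^2 - 14*y + 2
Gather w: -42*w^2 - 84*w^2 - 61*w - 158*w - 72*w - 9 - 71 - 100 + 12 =-126*w^2 - 291*w - 168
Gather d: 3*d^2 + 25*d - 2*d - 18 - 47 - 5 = 3*d^2 + 23*d - 70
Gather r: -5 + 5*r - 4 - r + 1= 4*r - 8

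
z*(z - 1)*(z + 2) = z^3 + z^2 - 2*z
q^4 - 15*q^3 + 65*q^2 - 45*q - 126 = (q - 7)*(q - 6)*(q - 3)*(q + 1)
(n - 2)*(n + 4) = n^2 + 2*n - 8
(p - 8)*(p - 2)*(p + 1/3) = p^3 - 29*p^2/3 + 38*p/3 + 16/3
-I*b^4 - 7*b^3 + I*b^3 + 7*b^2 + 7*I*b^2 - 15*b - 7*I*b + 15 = (b - 1)*(b - 5*I)*(b - 3*I)*(-I*b + 1)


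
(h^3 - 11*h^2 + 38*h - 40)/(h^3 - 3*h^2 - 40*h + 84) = (h^2 - 9*h + 20)/(h^2 - h - 42)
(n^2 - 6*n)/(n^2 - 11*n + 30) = n/(n - 5)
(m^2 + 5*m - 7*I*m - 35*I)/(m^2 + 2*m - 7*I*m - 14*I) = (m + 5)/(m + 2)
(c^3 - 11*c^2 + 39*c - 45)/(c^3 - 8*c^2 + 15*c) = (c - 3)/c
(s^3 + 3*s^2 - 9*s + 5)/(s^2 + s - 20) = (s^2 - 2*s + 1)/(s - 4)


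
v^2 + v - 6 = (v - 2)*(v + 3)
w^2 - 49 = (w - 7)*(w + 7)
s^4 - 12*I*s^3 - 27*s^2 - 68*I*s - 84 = (s - 7*I)*(s - 6*I)*(s - I)*(s + 2*I)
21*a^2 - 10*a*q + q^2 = (-7*a + q)*(-3*a + q)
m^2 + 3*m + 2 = (m + 1)*(m + 2)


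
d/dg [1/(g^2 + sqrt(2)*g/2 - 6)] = 2*(-4*g - sqrt(2))/(2*g^2 + sqrt(2)*g - 12)^2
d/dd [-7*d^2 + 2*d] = 2 - 14*d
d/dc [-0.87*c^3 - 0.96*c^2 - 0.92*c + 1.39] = -2.61*c^2 - 1.92*c - 0.92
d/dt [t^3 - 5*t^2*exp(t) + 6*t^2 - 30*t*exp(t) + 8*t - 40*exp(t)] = -5*t^2*exp(t) + 3*t^2 - 40*t*exp(t) + 12*t - 70*exp(t) + 8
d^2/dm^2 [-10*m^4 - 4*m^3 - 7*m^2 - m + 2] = -120*m^2 - 24*m - 14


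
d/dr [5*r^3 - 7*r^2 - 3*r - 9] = 15*r^2 - 14*r - 3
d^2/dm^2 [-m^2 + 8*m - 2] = -2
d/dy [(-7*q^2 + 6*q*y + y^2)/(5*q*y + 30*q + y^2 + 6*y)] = (2*(3*q + y)*(5*q*y + 30*q + y^2 + 6*y) - (5*q + 2*y + 6)*(-7*q^2 + 6*q*y + y^2))/(5*q*y + 30*q + y^2 + 6*y)^2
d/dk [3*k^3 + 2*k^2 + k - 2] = 9*k^2 + 4*k + 1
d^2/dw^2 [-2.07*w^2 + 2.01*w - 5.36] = -4.14000000000000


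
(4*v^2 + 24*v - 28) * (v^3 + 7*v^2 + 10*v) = 4*v^5 + 52*v^4 + 180*v^3 + 44*v^2 - 280*v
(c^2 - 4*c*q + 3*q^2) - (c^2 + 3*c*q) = -7*c*q + 3*q^2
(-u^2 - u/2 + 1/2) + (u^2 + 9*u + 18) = 17*u/2 + 37/2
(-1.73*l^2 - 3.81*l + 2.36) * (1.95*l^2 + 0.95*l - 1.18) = -3.3735*l^4 - 9.073*l^3 + 3.0239*l^2 + 6.7378*l - 2.7848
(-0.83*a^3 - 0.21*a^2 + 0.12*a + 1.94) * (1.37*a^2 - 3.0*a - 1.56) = -1.1371*a^5 + 2.2023*a^4 + 2.0892*a^3 + 2.6254*a^2 - 6.0072*a - 3.0264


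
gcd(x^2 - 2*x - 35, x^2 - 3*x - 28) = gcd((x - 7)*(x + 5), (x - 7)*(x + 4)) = x - 7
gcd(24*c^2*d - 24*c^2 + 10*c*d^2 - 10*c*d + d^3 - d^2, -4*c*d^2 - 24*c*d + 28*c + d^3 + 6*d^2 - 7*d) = d - 1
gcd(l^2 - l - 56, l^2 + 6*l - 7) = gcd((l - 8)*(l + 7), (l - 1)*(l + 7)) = l + 7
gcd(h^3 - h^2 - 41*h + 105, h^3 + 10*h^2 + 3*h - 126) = h^2 + 4*h - 21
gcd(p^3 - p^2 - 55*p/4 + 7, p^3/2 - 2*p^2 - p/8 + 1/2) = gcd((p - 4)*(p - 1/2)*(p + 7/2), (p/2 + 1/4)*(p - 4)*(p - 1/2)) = p^2 - 9*p/2 + 2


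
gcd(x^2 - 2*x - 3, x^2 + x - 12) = x - 3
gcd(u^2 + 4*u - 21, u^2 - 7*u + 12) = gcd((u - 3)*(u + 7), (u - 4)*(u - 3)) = u - 3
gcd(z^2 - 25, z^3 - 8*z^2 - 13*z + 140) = z - 5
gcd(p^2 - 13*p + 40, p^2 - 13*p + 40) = p^2 - 13*p + 40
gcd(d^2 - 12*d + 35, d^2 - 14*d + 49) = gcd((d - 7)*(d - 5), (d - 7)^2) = d - 7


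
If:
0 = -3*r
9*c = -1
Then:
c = -1/9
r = 0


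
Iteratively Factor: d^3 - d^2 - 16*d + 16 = (d - 1)*(d^2 - 16) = (d - 4)*(d - 1)*(d + 4)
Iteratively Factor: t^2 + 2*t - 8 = (t + 4)*(t - 2)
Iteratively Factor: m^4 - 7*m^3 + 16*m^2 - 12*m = (m - 2)*(m^3 - 5*m^2 + 6*m) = (m - 2)^2*(m^2 - 3*m) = m*(m - 2)^2*(m - 3)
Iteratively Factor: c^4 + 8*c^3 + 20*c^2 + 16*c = (c + 2)*(c^3 + 6*c^2 + 8*c) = (c + 2)^2*(c^2 + 4*c) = (c + 2)^2*(c + 4)*(c)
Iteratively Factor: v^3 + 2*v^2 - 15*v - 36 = (v - 4)*(v^2 + 6*v + 9) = (v - 4)*(v + 3)*(v + 3)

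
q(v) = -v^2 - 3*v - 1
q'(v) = -2*v - 3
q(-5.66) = -16.06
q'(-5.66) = 8.32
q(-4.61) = -8.42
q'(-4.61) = 6.22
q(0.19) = -1.61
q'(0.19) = -3.38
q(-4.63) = -8.55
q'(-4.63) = 6.26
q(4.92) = -39.97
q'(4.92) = -12.84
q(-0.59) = 0.42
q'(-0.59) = -1.82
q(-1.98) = 1.02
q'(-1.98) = 0.96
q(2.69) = -16.31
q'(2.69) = -8.38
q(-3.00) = -1.00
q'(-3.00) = 3.00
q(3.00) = -19.00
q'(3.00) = -9.00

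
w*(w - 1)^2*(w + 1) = w^4 - w^3 - w^2 + w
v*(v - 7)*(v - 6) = v^3 - 13*v^2 + 42*v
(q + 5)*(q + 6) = q^2 + 11*q + 30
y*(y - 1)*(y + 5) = y^3 + 4*y^2 - 5*y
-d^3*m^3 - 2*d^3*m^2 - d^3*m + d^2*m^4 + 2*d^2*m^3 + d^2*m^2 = m*(-d + m)*(d*m + d)^2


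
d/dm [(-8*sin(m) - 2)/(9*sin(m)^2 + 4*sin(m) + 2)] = 4*(18*sin(m)^2 + 9*sin(m) - 2)*cos(m)/(9*sin(m)^2 + 4*sin(m) + 2)^2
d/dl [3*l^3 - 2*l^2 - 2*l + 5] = 9*l^2 - 4*l - 2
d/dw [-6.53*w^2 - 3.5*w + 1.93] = -13.06*w - 3.5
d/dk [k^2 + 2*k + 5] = 2*k + 2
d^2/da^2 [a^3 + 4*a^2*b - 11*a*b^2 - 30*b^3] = 6*a + 8*b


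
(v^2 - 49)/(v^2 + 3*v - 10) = (v^2 - 49)/(v^2 + 3*v - 10)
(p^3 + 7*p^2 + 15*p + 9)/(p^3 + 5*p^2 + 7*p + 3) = (p + 3)/(p + 1)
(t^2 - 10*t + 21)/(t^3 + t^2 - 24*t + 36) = (t - 7)/(t^2 + 4*t - 12)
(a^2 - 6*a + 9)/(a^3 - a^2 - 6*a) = (a - 3)/(a*(a + 2))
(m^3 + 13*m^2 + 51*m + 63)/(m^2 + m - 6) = (m^2 + 10*m + 21)/(m - 2)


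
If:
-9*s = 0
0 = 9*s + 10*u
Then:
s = 0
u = 0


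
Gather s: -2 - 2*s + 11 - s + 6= 15 - 3*s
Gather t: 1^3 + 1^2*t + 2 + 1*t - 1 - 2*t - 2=0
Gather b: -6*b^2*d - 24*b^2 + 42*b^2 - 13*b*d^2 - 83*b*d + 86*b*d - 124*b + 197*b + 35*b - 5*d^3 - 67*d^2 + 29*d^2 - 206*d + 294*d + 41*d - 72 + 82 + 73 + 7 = b^2*(18 - 6*d) + b*(-13*d^2 + 3*d + 108) - 5*d^3 - 38*d^2 + 129*d + 90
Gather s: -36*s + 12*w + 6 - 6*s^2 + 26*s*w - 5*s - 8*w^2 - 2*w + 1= -6*s^2 + s*(26*w - 41) - 8*w^2 + 10*w + 7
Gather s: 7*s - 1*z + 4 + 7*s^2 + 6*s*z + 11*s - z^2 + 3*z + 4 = 7*s^2 + s*(6*z + 18) - z^2 + 2*z + 8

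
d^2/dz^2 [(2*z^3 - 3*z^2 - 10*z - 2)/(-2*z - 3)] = 2*(-8*z^3 - 36*z^2 - 54*z - 25)/(8*z^3 + 36*z^2 + 54*z + 27)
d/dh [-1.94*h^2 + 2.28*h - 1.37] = 2.28 - 3.88*h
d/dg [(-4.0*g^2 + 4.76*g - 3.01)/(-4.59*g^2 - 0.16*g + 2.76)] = (22.4884*g^2 - 49.7118*g + 12.656)/(21.0681*g^4 + 1.4688*g^3 - 25.3112*g^2 - 0.8832*g + 7.6176)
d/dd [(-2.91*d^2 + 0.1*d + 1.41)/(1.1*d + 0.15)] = (-3.201*d^2 - 0.873*d - 1.536)/(1.21*d^2 + 0.33*d + 0.0225)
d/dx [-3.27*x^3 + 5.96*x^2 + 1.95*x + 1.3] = -9.81*x^2 + 11.92*x + 1.95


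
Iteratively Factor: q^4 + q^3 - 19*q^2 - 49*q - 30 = (q + 1)*(q^3 - 19*q - 30) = (q - 5)*(q + 1)*(q^2 + 5*q + 6) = (q - 5)*(q + 1)*(q + 2)*(q + 3)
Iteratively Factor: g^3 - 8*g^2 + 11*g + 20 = (g + 1)*(g^2 - 9*g + 20) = (g - 4)*(g + 1)*(g - 5)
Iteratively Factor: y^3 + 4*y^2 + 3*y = (y)*(y^2 + 4*y + 3) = y*(y + 3)*(y + 1)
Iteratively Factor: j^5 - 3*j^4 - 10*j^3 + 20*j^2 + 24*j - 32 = (j - 4)*(j^4 + j^3 - 6*j^2 - 4*j + 8) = (j - 4)*(j + 2)*(j^3 - j^2 - 4*j + 4) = (j - 4)*(j - 1)*(j + 2)*(j^2 - 4) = (j - 4)*(j - 1)*(j + 2)^2*(j - 2)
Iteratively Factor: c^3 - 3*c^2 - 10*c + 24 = (c + 3)*(c^2 - 6*c + 8) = (c - 4)*(c + 3)*(c - 2)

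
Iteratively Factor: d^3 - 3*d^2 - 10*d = (d - 5)*(d^2 + 2*d) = d*(d - 5)*(d + 2)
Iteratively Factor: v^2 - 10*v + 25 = (v - 5)*(v - 5)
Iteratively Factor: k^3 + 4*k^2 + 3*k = (k + 1)*(k^2 + 3*k) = (k + 1)*(k + 3)*(k)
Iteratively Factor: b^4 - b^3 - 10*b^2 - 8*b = (b)*(b^3 - b^2 - 10*b - 8) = b*(b + 1)*(b^2 - 2*b - 8) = b*(b + 1)*(b + 2)*(b - 4)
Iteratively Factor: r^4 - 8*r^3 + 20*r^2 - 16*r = (r)*(r^3 - 8*r^2 + 20*r - 16) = r*(r - 4)*(r^2 - 4*r + 4) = r*(r - 4)*(r - 2)*(r - 2)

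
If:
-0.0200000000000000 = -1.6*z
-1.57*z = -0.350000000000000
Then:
No Solution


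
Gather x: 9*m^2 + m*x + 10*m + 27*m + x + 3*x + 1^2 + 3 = 9*m^2 + 37*m + x*(m + 4) + 4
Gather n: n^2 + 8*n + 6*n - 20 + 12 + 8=n^2 + 14*n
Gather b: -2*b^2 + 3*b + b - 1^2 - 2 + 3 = -2*b^2 + 4*b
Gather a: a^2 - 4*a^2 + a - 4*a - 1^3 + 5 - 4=-3*a^2 - 3*a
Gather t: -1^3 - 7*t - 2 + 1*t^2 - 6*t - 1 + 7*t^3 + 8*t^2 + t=7*t^3 + 9*t^2 - 12*t - 4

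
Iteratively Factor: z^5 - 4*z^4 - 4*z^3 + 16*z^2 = (z + 2)*(z^4 - 6*z^3 + 8*z^2) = z*(z + 2)*(z^3 - 6*z^2 + 8*z) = z*(z - 4)*(z + 2)*(z^2 - 2*z) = z^2*(z - 4)*(z + 2)*(z - 2)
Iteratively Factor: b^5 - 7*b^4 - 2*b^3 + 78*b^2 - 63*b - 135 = (b - 3)*(b^4 - 4*b^3 - 14*b^2 + 36*b + 45) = (b - 5)*(b - 3)*(b^3 + b^2 - 9*b - 9) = (b - 5)*(b - 3)*(b + 3)*(b^2 - 2*b - 3) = (b - 5)*(b - 3)^2*(b + 3)*(b + 1)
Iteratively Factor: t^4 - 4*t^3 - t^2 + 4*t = (t + 1)*(t^3 - 5*t^2 + 4*t) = t*(t + 1)*(t^2 - 5*t + 4) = t*(t - 4)*(t + 1)*(t - 1)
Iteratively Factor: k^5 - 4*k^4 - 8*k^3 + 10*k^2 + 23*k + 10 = (k + 1)*(k^4 - 5*k^3 - 3*k^2 + 13*k + 10) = (k - 2)*(k + 1)*(k^3 - 3*k^2 - 9*k - 5) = (k - 5)*(k - 2)*(k + 1)*(k^2 + 2*k + 1) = (k - 5)*(k - 2)*(k + 1)^2*(k + 1)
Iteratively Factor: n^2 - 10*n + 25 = (n - 5)*(n - 5)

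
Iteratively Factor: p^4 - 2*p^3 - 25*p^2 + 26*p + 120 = (p + 2)*(p^3 - 4*p^2 - 17*p + 60) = (p + 2)*(p + 4)*(p^2 - 8*p + 15) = (p - 3)*(p + 2)*(p + 4)*(p - 5)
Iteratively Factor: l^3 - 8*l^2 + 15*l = (l)*(l^2 - 8*l + 15) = l*(l - 3)*(l - 5)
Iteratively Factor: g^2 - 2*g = (g)*(g - 2)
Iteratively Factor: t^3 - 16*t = (t + 4)*(t^2 - 4*t) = t*(t + 4)*(t - 4)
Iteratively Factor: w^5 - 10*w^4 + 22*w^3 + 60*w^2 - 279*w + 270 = (w - 2)*(w^4 - 8*w^3 + 6*w^2 + 72*w - 135) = (w - 3)*(w - 2)*(w^3 - 5*w^2 - 9*w + 45) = (w - 3)^2*(w - 2)*(w^2 - 2*w - 15) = (w - 5)*(w - 3)^2*(w - 2)*(w + 3)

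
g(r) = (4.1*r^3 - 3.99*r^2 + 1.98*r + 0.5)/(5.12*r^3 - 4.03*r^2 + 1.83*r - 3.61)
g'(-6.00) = 0.00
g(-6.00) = 0.82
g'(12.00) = 0.00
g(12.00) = 0.79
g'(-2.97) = -0.00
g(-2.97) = 0.83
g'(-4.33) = 0.00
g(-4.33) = 0.83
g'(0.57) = -0.77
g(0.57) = -0.37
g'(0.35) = -0.29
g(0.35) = -0.27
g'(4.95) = 0.00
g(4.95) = 0.78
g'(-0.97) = -0.42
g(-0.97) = 0.64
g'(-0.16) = -0.90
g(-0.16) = -0.02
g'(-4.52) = 0.00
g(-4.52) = 0.83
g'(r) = (-15.36*r^2 + 8.06*r - 1.83)*(4.1*r^3 - 3.99*r^2 + 1.98*r + 0.5)/(5.12*r^3 - 4.03*r^2 + 1.83*r - 3.61)^2 + (12.3*r^2 - 7.98*r + 1.98)/(5.12*r^3 - 4.03*r^2 + 1.83*r - 3.61)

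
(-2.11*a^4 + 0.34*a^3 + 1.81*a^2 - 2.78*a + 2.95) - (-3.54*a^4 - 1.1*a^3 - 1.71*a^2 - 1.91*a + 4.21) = 1.43*a^4 + 1.44*a^3 + 3.52*a^2 - 0.87*a - 1.26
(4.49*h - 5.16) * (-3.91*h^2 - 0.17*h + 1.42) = -17.5559*h^3 + 19.4123*h^2 + 7.253*h - 7.3272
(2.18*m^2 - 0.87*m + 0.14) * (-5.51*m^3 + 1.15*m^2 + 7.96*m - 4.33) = -12.0118*m^5 + 7.3007*m^4 + 15.5809*m^3 - 16.2036*m^2 + 4.8815*m - 0.6062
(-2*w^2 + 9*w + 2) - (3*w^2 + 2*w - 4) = -5*w^2 + 7*w + 6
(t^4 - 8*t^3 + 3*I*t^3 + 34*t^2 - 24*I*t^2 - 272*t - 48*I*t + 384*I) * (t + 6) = t^5 - 2*t^4 + 3*I*t^4 - 14*t^3 - 6*I*t^3 - 68*t^2 - 192*I*t^2 - 1632*t + 96*I*t + 2304*I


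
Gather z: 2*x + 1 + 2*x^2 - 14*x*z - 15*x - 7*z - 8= 2*x^2 - 13*x + z*(-14*x - 7) - 7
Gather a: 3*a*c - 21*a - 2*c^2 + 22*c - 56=a*(3*c - 21) - 2*c^2 + 22*c - 56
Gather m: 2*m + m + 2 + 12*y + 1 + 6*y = 3*m + 18*y + 3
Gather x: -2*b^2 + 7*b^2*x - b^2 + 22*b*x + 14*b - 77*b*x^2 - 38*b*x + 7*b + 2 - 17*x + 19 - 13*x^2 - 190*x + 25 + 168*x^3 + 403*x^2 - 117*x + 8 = -3*b^2 + 21*b + 168*x^3 + x^2*(390 - 77*b) + x*(7*b^2 - 16*b - 324) + 54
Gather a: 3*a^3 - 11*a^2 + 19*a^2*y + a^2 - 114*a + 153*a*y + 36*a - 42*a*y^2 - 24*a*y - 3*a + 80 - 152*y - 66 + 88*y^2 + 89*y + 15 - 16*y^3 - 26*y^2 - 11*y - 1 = 3*a^3 + a^2*(19*y - 10) + a*(-42*y^2 + 129*y - 81) - 16*y^3 + 62*y^2 - 74*y + 28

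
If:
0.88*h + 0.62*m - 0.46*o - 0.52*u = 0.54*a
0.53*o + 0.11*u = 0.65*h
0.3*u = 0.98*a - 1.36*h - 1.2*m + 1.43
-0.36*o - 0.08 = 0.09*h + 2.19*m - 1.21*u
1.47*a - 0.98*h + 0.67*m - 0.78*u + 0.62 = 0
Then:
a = -0.40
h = -0.57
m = 1.08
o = -1.04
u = 1.68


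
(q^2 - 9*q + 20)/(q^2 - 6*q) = (q^2 - 9*q + 20)/(q*(q - 6))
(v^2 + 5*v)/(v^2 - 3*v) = (v + 5)/(v - 3)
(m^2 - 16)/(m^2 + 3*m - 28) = (m + 4)/(m + 7)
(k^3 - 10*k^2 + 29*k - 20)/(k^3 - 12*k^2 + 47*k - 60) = (k - 1)/(k - 3)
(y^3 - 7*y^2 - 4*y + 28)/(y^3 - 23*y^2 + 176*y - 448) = (y^2 - 4)/(y^2 - 16*y + 64)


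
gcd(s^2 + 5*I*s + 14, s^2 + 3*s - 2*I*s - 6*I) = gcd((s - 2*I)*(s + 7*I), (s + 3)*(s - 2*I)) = s - 2*I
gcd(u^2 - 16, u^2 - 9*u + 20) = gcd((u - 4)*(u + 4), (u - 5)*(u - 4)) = u - 4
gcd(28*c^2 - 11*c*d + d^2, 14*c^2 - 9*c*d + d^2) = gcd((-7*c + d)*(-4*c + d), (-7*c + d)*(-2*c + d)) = 7*c - d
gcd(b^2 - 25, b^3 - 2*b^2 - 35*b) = b + 5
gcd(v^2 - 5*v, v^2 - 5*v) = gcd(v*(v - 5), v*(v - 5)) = v^2 - 5*v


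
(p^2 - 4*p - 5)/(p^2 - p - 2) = (p - 5)/(p - 2)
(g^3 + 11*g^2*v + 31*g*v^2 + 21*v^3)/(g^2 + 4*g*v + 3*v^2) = g + 7*v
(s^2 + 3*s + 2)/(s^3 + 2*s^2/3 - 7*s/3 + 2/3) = 3*(s + 1)/(3*s^2 - 4*s + 1)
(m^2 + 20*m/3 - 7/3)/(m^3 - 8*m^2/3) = (3*m^2 + 20*m - 7)/(m^2*(3*m - 8))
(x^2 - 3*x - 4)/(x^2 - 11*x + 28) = (x + 1)/(x - 7)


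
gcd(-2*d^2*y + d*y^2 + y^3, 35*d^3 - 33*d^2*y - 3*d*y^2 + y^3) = -d + y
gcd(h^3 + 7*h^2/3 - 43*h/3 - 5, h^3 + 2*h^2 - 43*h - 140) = h + 5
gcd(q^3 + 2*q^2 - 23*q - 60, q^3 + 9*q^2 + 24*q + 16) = q + 4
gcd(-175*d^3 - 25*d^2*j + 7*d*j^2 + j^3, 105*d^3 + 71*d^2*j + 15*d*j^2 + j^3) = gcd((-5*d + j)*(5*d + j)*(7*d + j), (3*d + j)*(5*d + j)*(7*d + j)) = 35*d^2 + 12*d*j + j^2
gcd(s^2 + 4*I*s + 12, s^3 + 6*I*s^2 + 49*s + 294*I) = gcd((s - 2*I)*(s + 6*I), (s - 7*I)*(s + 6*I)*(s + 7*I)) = s + 6*I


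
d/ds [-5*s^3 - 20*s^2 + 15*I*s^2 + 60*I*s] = -15*s^2 + s*(-40 + 30*I) + 60*I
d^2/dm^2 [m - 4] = 0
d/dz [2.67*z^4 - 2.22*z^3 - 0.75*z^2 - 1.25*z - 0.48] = 10.68*z^3 - 6.66*z^2 - 1.5*z - 1.25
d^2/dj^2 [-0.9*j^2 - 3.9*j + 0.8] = -1.80000000000000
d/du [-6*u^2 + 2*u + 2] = 2 - 12*u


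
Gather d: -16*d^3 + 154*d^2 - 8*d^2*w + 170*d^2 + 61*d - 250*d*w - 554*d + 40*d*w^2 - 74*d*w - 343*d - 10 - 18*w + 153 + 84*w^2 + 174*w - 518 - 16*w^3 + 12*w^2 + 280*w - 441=-16*d^3 + d^2*(324 - 8*w) + d*(40*w^2 - 324*w - 836) - 16*w^3 + 96*w^2 + 436*w - 816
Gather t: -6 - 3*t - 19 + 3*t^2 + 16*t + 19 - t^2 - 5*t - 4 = 2*t^2 + 8*t - 10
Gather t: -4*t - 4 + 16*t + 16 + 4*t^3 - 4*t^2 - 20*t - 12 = 4*t^3 - 4*t^2 - 8*t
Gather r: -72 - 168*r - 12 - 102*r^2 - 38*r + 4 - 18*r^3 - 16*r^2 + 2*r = -18*r^3 - 118*r^2 - 204*r - 80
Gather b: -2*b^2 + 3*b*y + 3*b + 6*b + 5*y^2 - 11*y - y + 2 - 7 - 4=-2*b^2 + b*(3*y + 9) + 5*y^2 - 12*y - 9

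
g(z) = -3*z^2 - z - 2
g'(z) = -6*z - 1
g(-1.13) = -4.70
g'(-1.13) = 5.78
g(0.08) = -2.10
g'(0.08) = -1.48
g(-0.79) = -3.08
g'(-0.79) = 3.74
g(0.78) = -4.61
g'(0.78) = -5.68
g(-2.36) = -16.35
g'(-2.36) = 13.16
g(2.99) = -31.81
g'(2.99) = -18.94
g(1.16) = -7.20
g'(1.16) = -7.96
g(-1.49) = -7.17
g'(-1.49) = 7.94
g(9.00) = -254.00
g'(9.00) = -55.00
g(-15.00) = -662.00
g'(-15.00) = 89.00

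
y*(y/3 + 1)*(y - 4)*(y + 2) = y^4/3 + y^3/3 - 14*y^2/3 - 8*y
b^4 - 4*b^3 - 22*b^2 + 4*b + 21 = (b - 7)*(b - 1)*(b + 1)*(b + 3)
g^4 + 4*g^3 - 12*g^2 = g^2*(g - 2)*(g + 6)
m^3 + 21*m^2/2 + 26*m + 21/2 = (m + 1/2)*(m + 3)*(m + 7)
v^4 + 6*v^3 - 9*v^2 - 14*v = v*(v - 2)*(v + 1)*(v + 7)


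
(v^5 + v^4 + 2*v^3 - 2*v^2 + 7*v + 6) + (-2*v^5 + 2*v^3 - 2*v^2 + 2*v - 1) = -v^5 + v^4 + 4*v^3 - 4*v^2 + 9*v + 5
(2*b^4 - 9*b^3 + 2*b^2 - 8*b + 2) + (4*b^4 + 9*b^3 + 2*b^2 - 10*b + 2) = 6*b^4 + 4*b^2 - 18*b + 4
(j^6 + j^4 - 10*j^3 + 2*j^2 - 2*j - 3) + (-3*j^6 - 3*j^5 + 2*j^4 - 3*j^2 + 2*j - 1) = -2*j^6 - 3*j^5 + 3*j^4 - 10*j^3 - j^2 - 4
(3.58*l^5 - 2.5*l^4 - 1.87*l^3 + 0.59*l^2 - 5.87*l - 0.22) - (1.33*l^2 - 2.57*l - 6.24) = 3.58*l^5 - 2.5*l^4 - 1.87*l^3 - 0.74*l^2 - 3.3*l + 6.02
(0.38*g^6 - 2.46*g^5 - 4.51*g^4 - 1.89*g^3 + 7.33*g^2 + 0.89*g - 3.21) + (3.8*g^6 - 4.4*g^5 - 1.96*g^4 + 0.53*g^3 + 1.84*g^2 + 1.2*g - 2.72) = 4.18*g^6 - 6.86*g^5 - 6.47*g^4 - 1.36*g^3 + 9.17*g^2 + 2.09*g - 5.93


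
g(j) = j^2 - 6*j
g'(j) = 2*j - 6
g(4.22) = -7.51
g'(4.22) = 2.44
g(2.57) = -8.82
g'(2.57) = -0.86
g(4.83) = -5.65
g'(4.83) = 3.66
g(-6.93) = 89.60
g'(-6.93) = -19.86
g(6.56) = 3.67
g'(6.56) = 7.12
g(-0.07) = 0.42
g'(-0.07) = -6.14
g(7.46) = 10.89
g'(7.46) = 8.92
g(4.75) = -5.94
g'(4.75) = 3.50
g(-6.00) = 72.00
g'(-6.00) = -18.00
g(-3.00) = 27.00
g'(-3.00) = -12.00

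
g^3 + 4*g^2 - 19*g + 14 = (g - 2)*(g - 1)*(g + 7)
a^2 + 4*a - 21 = (a - 3)*(a + 7)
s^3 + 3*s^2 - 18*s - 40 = (s - 4)*(s + 2)*(s + 5)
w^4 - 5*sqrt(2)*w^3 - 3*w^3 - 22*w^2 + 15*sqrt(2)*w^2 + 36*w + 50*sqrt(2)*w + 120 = (w - 5)*(w + 2)*(w - 6*sqrt(2))*(w + sqrt(2))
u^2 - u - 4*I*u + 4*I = (u - 1)*(u - 4*I)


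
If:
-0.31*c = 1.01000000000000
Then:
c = -3.26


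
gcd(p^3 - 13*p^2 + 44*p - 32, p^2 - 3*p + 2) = p - 1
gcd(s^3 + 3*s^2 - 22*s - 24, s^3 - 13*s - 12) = s^2 - 3*s - 4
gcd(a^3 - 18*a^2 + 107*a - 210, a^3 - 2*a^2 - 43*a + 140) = a - 5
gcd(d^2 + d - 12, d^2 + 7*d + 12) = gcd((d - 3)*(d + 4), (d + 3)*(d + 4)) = d + 4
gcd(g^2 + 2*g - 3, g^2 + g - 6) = g + 3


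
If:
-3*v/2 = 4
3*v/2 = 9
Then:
No Solution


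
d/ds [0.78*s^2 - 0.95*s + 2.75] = 1.56*s - 0.95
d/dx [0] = 0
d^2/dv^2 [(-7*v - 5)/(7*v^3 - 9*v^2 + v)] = 2*(-1029*v^5 - 147*v^4 + 2002*v^3 - 1320*v^2 + 135*v - 5)/(v^3*(343*v^6 - 1323*v^5 + 1848*v^4 - 1107*v^3 + 264*v^2 - 27*v + 1))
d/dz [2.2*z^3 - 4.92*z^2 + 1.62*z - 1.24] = 6.6*z^2 - 9.84*z + 1.62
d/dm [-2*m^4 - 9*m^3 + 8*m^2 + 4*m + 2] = -8*m^3 - 27*m^2 + 16*m + 4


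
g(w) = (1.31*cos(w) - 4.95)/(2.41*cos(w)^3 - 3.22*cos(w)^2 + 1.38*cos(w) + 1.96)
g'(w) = (1.31*cos(w) - 4.95)*(7.23*sin(w)*cos(w)^2 - 6.44*sin(w)*cos(w) + 1.38*sin(w))/(2.41*cos(w)^3 - 3.22*cos(w)^2 + 1.38*cos(w) + 1.96)^2 - 1.31*sin(w)/(2.41*cos(w)^3 - 3.22*cos(w)^2 + 1.38*cos(w) + 1.96)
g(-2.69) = 1.68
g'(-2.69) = 2.47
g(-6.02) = -1.50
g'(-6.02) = -0.44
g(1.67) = -2.84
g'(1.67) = -4.03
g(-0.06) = -1.44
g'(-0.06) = 0.10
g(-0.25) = -1.49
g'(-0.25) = 0.42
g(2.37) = 3.75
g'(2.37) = -15.57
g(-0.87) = -1.90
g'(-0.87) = 0.62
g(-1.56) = -2.50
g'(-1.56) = 2.32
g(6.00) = -1.51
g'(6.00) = 0.47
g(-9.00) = 1.62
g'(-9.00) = 2.19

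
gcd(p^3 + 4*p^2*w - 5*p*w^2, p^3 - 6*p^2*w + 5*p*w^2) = p^2 - p*w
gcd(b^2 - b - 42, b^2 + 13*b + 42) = b + 6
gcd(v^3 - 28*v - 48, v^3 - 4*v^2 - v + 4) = 1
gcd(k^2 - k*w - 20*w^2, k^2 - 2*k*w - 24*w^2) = k + 4*w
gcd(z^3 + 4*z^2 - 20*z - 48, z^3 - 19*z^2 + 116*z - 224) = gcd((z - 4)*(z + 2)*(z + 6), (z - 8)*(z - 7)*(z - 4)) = z - 4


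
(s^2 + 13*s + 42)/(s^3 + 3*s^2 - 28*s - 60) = (s + 7)/(s^2 - 3*s - 10)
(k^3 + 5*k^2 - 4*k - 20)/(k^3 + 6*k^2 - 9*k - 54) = (k^3 + 5*k^2 - 4*k - 20)/(k^3 + 6*k^2 - 9*k - 54)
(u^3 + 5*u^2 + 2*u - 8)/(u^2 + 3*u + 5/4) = 4*(u^3 + 5*u^2 + 2*u - 8)/(4*u^2 + 12*u + 5)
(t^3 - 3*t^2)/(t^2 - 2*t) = t*(t - 3)/(t - 2)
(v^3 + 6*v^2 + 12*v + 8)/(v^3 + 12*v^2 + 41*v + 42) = (v^2 + 4*v + 4)/(v^2 + 10*v + 21)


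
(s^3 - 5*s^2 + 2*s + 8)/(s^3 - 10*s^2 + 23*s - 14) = (s^2 - 3*s - 4)/(s^2 - 8*s + 7)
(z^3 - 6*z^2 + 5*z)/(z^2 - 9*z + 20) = z*(z - 1)/(z - 4)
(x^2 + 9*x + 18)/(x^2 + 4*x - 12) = (x + 3)/(x - 2)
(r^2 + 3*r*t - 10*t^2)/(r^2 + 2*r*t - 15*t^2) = (r - 2*t)/(r - 3*t)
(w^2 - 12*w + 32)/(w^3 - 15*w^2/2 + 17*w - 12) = 2*(w - 8)/(2*w^2 - 7*w + 6)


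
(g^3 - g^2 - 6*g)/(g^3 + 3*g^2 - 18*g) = (g + 2)/(g + 6)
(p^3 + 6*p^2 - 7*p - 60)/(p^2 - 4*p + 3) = (p^2 + 9*p + 20)/(p - 1)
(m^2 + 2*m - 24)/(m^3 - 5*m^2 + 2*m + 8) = (m + 6)/(m^2 - m - 2)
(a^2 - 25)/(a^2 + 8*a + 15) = (a - 5)/(a + 3)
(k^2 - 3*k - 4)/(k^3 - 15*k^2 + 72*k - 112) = (k + 1)/(k^2 - 11*k + 28)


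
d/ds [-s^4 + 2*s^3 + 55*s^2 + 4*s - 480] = -4*s^3 + 6*s^2 + 110*s + 4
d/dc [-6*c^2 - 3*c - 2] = -12*c - 3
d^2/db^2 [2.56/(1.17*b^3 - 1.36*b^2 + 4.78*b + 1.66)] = ((6.9632 - 17.9712*b)*(1.17*b^3 - 1.36*b^2 + 4.78*b + 1.66) + 2.56*(3.51*b^2 - 2.72*b + 4.78)*(7.02*b^2 - 5.44*b + 9.56))/(1.17*b^3 - 1.36*b^2 + 4.78*b + 1.66)^3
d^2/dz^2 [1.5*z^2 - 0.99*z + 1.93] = 3.00000000000000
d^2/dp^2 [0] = 0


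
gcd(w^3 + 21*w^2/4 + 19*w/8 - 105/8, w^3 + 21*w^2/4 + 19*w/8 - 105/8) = w^3 + 21*w^2/4 + 19*w/8 - 105/8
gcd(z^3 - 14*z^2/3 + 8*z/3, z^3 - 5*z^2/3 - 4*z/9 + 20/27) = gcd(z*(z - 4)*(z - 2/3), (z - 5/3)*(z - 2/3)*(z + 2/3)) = z - 2/3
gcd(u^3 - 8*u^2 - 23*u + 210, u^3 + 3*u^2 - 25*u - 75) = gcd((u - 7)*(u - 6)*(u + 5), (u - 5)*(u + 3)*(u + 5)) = u + 5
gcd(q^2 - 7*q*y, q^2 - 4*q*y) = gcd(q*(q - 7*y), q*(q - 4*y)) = q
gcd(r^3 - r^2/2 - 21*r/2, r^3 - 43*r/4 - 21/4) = r^2 - r/2 - 21/2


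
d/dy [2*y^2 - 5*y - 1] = 4*y - 5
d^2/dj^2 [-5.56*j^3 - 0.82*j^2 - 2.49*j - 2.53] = -33.36*j - 1.64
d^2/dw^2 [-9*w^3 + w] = -54*w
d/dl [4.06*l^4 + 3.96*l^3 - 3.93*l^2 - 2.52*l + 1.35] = 16.24*l^3 + 11.88*l^2 - 7.86*l - 2.52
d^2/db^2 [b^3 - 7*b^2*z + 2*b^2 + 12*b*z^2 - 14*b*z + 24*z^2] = 6*b - 14*z + 4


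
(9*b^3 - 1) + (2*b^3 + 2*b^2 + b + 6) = 11*b^3 + 2*b^2 + b + 5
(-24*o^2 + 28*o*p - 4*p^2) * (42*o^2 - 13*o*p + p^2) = -1008*o^4 + 1488*o^3*p - 556*o^2*p^2 + 80*o*p^3 - 4*p^4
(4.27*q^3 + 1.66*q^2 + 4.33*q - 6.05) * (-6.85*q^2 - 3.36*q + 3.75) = -29.2495*q^5 - 25.7182*q^4 - 19.2256*q^3 + 33.1187*q^2 + 36.5655*q - 22.6875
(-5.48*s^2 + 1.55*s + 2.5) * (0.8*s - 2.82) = -4.384*s^3 + 16.6936*s^2 - 2.371*s - 7.05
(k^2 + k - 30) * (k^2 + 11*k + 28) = k^4 + 12*k^3 + 9*k^2 - 302*k - 840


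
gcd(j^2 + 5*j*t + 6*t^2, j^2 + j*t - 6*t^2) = j + 3*t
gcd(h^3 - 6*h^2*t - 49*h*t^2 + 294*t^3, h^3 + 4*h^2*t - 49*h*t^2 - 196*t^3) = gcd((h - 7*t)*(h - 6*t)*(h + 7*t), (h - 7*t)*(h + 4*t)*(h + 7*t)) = -h^2 + 49*t^2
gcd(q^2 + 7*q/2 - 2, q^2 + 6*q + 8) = q + 4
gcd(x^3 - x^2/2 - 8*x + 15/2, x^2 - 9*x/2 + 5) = x - 5/2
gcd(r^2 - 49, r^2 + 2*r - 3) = 1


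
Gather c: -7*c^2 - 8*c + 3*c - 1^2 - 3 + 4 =-7*c^2 - 5*c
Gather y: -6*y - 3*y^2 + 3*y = -3*y^2 - 3*y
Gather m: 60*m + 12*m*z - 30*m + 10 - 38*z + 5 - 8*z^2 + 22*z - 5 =m*(12*z + 30) - 8*z^2 - 16*z + 10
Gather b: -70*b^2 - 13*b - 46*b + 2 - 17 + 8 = -70*b^2 - 59*b - 7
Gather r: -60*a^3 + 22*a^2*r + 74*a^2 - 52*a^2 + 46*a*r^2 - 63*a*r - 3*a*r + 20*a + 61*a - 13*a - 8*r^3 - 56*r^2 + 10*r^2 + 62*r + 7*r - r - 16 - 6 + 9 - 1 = -60*a^3 + 22*a^2 + 68*a - 8*r^3 + r^2*(46*a - 46) + r*(22*a^2 - 66*a + 68) - 14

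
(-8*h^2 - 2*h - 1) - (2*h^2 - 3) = -10*h^2 - 2*h + 2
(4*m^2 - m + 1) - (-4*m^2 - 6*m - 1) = 8*m^2 + 5*m + 2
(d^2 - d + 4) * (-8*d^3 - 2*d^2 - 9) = -8*d^5 + 6*d^4 - 30*d^3 - 17*d^2 + 9*d - 36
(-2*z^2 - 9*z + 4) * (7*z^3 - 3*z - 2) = -14*z^5 - 63*z^4 + 34*z^3 + 31*z^2 + 6*z - 8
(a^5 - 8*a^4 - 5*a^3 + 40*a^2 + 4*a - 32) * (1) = a^5 - 8*a^4 - 5*a^3 + 40*a^2 + 4*a - 32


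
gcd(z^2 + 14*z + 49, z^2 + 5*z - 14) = z + 7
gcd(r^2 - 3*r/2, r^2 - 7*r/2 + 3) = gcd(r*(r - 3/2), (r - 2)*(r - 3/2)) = r - 3/2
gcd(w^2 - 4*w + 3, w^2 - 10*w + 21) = w - 3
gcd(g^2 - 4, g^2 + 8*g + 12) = g + 2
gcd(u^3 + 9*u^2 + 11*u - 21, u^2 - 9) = u + 3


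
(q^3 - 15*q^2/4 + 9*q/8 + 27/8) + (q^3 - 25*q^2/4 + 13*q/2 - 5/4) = 2*q^3 - 10*q^2 + 61*q/8 + 17/8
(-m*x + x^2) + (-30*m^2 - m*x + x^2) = -30*m^2 - 2*m*x + 2*x^2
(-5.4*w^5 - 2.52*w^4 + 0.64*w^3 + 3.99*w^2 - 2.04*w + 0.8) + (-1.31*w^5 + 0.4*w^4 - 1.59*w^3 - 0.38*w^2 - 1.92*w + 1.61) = -6.71*w^5 - 2.12*w^4 - 0.95*w^3 + 3.61*w^2 - 3.96*w + 2.41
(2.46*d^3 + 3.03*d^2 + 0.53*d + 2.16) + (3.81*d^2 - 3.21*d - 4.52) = 2.46*d^3 + 6.84*d^2 - 2.68*d - 2.36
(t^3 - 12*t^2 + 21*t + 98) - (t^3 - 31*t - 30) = -12*t^2 + 52*t + 128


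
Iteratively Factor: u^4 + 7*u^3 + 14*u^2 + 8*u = (u + 2)*(u^3 + 5*u^2 + 4*u) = (u + 2)*(u + 4)*(u^2 + u) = (u + 1)*(u + 2)*(u + 4)*(u)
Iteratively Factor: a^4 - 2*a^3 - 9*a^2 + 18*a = (a + 3)*(a^3 - 5*a^2 + 6*a) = (a - 3)*(a + 3)*(a^2 - 2*a) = (a - 3)*(a - 2)*(a + 3)*(a)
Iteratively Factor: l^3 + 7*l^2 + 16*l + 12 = (l + 3)*(l^2 + 4*l + 4) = (l + 2)*(l + 3)*(l + 2)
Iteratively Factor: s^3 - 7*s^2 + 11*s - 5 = (s - 1)*(s^2 - 6*s + 5) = (s - 5)*(s - 1)*(s - 1)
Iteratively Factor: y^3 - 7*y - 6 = (y - 3)*(y^2 + 3*y + 2) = (y - 3)*(y + 1)*(y + 2)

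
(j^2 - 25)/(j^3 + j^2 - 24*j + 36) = (j^2 - 25)/(j^3 + j^2 - 24*j + 36)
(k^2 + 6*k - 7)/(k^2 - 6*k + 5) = (k + 7)/(k - 5)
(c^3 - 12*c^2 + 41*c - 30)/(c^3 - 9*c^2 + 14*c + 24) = (c^2 - 6*c + 5)/(c^2 - 3*c - 4)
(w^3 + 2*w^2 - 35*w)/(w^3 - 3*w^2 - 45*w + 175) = w/(w - 5)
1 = 1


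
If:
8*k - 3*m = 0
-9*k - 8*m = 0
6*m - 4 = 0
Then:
No Solution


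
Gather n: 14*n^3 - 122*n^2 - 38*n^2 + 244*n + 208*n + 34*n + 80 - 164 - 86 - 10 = 14*n^3 - 160*n^2 + 486*n - 180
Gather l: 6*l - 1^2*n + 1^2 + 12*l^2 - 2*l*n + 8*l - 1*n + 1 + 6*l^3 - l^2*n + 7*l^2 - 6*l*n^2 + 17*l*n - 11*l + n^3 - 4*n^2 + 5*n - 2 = 6*l^3 + l^2*(19 - n) + l*(-6*n^2 + 15*n + 3) + n^3 - 4*n^2 + 3*n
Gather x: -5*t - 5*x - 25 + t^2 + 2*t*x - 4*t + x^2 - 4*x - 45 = t^2 - 9*t + x^2 + x*(2*t - 9) - 70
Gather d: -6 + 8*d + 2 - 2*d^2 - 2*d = -2*d^2 + 6*d - 4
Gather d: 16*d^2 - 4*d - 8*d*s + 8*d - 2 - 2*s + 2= 16*d^2 + d*(4 - 8*s) - 2*s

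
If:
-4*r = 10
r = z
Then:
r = -5/2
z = -5/2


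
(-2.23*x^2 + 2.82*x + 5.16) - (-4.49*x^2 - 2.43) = 2.26*x^2 + 2.82*x + 7.59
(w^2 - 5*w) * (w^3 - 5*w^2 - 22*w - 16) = w^5 - 10*w^4 + 3*w^3 + 94*w^2 + 80*w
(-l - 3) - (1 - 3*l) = 2*l - 4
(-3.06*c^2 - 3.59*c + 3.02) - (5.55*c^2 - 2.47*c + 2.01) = -8.61*c^2 - 1.12*c + 1.01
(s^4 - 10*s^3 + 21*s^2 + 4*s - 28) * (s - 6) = s^5 - 16*s^4 + 81*s^3 - 122*s^2 - 52*s + 168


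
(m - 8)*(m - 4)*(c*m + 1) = c*m^3 - 12*c*m^2 + 32*c*m + m^2 - 12*m + 32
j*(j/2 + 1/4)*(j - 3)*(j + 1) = j^4/2 - 3*j^3/4 - 2*j^2 - 3*j/4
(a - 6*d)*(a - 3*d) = a^2 - 9*a*d + 18*d^2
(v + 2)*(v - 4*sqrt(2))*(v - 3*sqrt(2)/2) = v^3 - 11*sqrt(2)*v^2/2 + 2*v^2 - 11*sqrt(2)*v + 12*v + 24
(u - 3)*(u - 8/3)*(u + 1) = u^3 - 14*u^2/3 + 7*u/3 + 8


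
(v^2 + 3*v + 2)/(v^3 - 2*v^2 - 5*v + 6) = (v + 1)/(v^2 - 4*v + 3)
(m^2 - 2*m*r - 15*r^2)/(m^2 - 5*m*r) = (m + 3*r)/m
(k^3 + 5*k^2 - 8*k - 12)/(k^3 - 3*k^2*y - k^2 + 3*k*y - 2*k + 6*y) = (-k - 6)/(-k + 3*y)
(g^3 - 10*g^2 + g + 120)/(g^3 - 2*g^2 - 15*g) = (g - 8)/g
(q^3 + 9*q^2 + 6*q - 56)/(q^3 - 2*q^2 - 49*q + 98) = (q + 4)/(q - 7)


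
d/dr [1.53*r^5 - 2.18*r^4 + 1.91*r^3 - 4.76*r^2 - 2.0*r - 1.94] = 7.65*r^4 - 8.72*r^3 + 5.73*r^2 - 9.52*r - 2.0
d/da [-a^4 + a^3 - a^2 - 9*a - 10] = -4*a^3 + 3*a^2 - 2*a - 9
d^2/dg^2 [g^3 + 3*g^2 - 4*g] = 6*g + 6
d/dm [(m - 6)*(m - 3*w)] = 2*m - 3*w - 6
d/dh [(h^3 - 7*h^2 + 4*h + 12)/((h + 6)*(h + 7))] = (h^4 + 26*h^3 + 31*h^2 - 612*h + 12)/(h^4 + 26*h^3 + 253*h^2 + 1092*h + 1764)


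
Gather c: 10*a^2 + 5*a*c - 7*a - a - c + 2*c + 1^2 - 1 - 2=10*a^2 - 8*a + c*(5*a + 1) - 2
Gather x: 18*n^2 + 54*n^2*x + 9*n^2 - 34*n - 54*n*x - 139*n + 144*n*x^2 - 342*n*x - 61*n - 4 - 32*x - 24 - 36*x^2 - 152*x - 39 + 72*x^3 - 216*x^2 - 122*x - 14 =27*n^2 - 234*n + 72*x^3 + x^2*(144*n - 252) + x*(54*n^2 - 396*n - 306) - 81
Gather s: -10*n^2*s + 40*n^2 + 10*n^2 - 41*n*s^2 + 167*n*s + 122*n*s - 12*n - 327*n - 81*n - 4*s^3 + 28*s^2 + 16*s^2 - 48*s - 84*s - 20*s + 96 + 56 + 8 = 50*n^2 - 420*n - 4*s^3 + s^2*(44 - 41*n) + s*(-10*n^2 + 289*n - 152) + 160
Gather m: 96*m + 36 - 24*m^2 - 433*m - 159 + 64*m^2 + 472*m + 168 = 40*m^2 + 135*m + 45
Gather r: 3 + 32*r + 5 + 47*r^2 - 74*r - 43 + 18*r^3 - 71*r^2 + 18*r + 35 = 18*r^3 - 24*r^2 - 24*r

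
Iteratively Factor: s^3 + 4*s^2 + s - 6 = (s + 3)*(s^2 + s - 2) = (s - 1)*(s + 3)*(s + 2)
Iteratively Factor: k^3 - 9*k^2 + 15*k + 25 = (k + 1)*(k^2 - 10*k + 25) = (k - 5)*(k + 1)*(k - 5)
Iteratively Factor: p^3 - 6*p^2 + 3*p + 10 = (p + 1)*(p^2 - 7*p + 10) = (p - 5)*(p + 1)*(p - 2)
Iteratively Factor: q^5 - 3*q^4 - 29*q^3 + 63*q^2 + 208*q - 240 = (q - 1)*(q^4 - 2*q^3 - 31*q^2 + 32*q + 240) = (q - 1)*(q + 4)*(q^3 - 6*q^2 - 7*q + 60) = (q - 4)*(q - 1)*(q + 4)*(q^2 - 2*q - 15) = (q - 5)*(q - 4)*(q - 1)*(q + 4)*(q + 3)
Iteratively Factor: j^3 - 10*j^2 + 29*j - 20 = (j - 1)*(j^2 - 9*j + 20) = (j - 5)*(j - 1)*(j - 4)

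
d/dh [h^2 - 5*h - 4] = 2*h - 5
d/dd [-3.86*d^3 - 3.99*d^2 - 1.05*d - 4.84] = -11.58*d^2 - 7.98*d - 1.05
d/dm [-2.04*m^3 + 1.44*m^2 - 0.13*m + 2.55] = -6.12*m^2 + 2.88*m - 0.13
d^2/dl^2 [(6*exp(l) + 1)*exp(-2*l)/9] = 2*(3*exp(l) + 2)*exp(-2*l)/9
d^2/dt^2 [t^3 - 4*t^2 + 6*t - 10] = 6*t - 8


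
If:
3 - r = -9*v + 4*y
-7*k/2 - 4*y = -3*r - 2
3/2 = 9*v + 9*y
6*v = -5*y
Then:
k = -55/7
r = -17/2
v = -5/6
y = 1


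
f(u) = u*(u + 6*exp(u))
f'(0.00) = 6.00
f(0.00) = 0.00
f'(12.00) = 12694897.73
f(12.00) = 11718488.98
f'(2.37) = 221.04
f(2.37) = 157.73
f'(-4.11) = -8.53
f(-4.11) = 16.49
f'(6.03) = 17546.92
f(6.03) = 15076.93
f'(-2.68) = -6.05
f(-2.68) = 6.08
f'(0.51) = 16.11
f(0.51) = 5.36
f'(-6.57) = -13.19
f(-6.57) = 43.11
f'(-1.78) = -4.35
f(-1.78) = 1.37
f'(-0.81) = -1.11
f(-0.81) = -1.51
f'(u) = u*(6*exp(u) + 1) + u + 6*exp(u)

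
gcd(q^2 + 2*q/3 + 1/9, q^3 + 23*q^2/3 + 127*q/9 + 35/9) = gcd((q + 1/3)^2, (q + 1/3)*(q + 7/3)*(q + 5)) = q + 1/3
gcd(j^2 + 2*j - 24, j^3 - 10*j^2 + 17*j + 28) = j - 4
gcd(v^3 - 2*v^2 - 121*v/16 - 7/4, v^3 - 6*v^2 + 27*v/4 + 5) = v - 4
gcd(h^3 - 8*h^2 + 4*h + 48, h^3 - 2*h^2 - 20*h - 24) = h^2 - 4*h - 12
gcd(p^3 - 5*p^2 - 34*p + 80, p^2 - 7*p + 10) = p - 2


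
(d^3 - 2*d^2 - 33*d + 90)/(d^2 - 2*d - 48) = (d^2 - 8*d + 15)/(d - 8)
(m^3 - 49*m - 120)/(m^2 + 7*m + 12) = (m^2 - 3*m - 40)/(m + 4)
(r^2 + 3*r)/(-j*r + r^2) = (r + 3)/(-j + r)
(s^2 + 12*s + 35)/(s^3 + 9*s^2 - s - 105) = 1/(s - 3)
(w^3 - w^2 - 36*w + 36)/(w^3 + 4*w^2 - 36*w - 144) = (w - 1)/(w + 4)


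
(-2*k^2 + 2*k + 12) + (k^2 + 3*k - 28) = -k^2 + 5*k - 16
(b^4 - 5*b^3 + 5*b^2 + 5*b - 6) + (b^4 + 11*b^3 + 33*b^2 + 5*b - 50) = 2*b^4 + 6*b^3 + 38*b^2 + 10*b - 56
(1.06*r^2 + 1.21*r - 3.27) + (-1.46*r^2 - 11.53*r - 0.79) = -0.4*r^2 - 10.32*r - 4.06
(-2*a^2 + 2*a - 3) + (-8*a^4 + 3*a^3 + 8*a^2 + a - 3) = -8*a^4 + 3*a^3 + 6*a^2 + 3*a - 6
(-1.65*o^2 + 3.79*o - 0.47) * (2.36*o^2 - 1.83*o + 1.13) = -3.894*o^4 + 11.9639*o^3 - 9.9094*o^2 + 5.1428*o - 0.5311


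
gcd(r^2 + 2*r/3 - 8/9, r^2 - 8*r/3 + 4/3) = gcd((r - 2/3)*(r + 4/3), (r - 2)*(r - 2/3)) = r - 2/3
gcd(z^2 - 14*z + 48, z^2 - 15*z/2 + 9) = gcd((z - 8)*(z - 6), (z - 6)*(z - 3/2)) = z - 6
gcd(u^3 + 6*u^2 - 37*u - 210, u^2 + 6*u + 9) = 1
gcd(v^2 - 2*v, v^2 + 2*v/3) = v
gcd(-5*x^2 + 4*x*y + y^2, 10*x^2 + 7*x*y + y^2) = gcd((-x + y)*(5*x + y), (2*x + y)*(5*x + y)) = 5*x + y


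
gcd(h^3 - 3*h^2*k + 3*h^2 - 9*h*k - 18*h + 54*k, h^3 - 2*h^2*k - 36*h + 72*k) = h + 6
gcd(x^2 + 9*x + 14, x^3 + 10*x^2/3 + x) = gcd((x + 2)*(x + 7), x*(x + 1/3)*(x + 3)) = 1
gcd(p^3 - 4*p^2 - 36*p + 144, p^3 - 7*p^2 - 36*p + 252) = p^2 - 36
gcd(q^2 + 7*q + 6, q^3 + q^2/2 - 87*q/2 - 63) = q + 6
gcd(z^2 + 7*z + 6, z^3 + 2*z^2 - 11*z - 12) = z + 1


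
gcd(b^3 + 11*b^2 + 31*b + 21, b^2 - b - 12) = b + 3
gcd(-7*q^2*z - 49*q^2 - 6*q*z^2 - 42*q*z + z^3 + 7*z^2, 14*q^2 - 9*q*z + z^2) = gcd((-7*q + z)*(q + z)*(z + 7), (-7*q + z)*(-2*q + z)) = -7*q + z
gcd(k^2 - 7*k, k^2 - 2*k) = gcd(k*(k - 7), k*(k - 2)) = k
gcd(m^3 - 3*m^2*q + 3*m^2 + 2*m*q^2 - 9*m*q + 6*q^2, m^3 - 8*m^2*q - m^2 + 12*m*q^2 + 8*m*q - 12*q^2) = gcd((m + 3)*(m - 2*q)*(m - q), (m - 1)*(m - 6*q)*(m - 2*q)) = -m + 2*q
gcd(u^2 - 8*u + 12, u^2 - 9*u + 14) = u - 2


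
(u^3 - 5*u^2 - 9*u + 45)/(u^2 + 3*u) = u - 8 + 15/u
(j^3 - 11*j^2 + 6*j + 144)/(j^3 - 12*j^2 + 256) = (j^2 - 3*j - 18)/(j^2 - 4*j - 32)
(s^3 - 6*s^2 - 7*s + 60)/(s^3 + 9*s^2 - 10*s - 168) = (s^2 - 2*s - 15)/(s^2 + 13*s + 42)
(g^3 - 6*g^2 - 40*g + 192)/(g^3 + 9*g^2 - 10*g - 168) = (g - 8)/(g + 7)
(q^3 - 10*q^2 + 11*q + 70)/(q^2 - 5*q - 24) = (-q^3 + 10*q^2 - 11*q - 70)/(-q^2 + 5*q + 24)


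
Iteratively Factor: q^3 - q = (q - 1)*(q^2 + q) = (q - 1)*(q + 1)*(q)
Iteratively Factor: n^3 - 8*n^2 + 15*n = (n - 3)*(n^2 - 5*n) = n*(n - 3)*(n - 5)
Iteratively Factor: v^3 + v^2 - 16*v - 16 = (v - 4)*(v^2 + 5*v + 4) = (v - 4)*(v + 4)*(v + 1)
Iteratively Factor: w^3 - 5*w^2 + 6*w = (w)*(w^2 - 5*w + 6) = w*(w - 3)*(w - 2)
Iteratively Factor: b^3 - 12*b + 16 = (b + 4)*(b^2 - 4*b + 4) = (b - 2)*(b + 4)*(b - 2)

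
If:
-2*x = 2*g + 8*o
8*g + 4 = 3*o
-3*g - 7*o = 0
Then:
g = -28/65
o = 12/65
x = -4/13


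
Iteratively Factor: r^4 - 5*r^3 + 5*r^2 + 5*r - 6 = (r + 1)*(r^3 - 6*r^2 + 11*r - 6) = (r - 2)*(r + 1)*(r^2 - 4*r + 3) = (r - 3)*(r - 2)*(r + 1)*(r - 1)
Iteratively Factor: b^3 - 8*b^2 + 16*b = (b - 4)*(b^2 - 4*b) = (b - 4)^2*(b)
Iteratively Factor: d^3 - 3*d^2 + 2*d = (d - 1)*(d^2 - 2*d) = d*(d - 1)*(d - 2)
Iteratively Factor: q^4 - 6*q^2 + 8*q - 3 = (q - 1)*(q^3 + q^2 - 5*q + 3) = (q - 1)^2*(q^2 + 2*q - 3) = (q - 1)^3*(q + 3)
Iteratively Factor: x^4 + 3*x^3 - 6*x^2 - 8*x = (x + 4)*(x^3 - x^2 - 2*x) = (x - 2)*(x + 4)*(x^2 + x) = (x - 2)*(x + 1)*(x + 4)*(x)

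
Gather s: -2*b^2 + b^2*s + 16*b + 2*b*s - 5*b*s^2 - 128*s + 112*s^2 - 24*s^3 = -2*b^2 + 16*b - 24*s^3 + s^2*(112 - 5*b) + s*(b^2 + 2*b - 128)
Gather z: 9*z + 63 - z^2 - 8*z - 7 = -z^2 + z + 56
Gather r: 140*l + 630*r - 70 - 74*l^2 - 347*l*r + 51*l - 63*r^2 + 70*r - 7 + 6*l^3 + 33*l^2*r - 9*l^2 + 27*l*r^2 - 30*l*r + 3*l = 6*l^3 - 83*l^2 + 194*l + r^2*(27*l - 63) + r*(33*l^2 - 377*l + 700) - 77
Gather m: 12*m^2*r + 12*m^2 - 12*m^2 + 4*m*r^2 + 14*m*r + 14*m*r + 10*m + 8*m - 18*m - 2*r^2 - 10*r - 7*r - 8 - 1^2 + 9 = 12*m^2*r + m*(4*r^2 + 28*r) - 2*r^2 - 17*r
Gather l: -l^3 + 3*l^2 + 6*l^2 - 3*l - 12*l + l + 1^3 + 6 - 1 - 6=-l^3 + 9*l^2 - 14*l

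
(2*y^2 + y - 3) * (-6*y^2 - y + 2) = -12*y^4 - 8*y^3 + 21*y^2 + 5*y - 6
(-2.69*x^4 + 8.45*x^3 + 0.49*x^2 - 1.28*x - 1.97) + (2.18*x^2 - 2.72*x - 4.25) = -2.69*x^4 + 8.45*x^3 + 2.67*x^2 - 4.0*x - 6.22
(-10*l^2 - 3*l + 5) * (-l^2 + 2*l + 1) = 10*l^4 - 17*l^3 - 21*l^2 + 7*l + 5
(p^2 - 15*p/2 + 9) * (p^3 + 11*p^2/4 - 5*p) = p^5 - 19*p^4/4 - 133*p^3/8 + 249*p^2/4 - 45*p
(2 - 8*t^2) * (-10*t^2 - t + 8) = 80*t^4 + 8*t^3 - 84*t^2 - 2*t + 16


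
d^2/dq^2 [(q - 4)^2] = 2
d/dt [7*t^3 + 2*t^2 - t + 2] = 21*t^2 + 4*t - 1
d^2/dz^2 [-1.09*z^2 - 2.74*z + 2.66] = -2.18000000000000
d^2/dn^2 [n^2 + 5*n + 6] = 2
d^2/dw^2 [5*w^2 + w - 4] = 10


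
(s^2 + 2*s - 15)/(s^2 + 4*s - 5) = (s - 3)/(s - 1)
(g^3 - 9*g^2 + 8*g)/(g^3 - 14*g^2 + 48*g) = (g - 1)/(g - 6)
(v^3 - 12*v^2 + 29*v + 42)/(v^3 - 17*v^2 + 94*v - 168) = (v + 1)/(v - 4)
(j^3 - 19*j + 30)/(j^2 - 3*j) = j + 3 - 10/j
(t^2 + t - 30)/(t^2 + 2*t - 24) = (t - 5)/(t - 4)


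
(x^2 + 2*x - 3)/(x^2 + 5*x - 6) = (x + 3)/(x + 6)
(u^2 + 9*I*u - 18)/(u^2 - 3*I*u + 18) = (u + 6*I)/(u - 6*I)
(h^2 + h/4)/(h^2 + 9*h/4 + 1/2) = h/(h + 2)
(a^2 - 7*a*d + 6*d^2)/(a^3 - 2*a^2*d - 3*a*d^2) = (-a^2 + 7*a*d - 6*d^2)/(a*(-a^2 + 2*a*d + 3*d^2))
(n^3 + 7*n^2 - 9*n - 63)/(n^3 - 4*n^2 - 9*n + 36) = (n + 7)/(n - 4)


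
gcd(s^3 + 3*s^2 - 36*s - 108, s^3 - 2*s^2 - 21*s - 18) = s^2 - 3*s - 18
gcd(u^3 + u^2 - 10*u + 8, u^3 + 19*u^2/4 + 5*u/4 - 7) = u^2 + 3*u - 4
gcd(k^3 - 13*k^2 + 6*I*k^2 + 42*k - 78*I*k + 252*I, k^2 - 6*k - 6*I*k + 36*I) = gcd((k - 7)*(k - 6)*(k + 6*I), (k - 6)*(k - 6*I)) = k - 6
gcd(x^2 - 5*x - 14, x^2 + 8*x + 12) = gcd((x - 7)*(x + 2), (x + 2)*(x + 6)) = x + 2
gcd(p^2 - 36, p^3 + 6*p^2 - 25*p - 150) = p + 6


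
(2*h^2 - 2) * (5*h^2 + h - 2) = 10*h^4 + 2*h^3 - 14*h^2 - 2*h + 4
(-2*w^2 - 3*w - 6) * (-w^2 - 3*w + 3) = 2*w^4 + 9*w^3 + 9*w^2 + 9*w - 18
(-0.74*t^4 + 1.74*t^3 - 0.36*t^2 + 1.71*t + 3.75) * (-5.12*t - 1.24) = 3.7888*t^5 - 7.9912*t^4 - 0.3144*t^3 - 8.3088*t^2 - 21.3204*t - 4.65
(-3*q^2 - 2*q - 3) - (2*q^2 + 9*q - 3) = -5*q^2 - 11*q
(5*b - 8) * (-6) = 48 - 30*b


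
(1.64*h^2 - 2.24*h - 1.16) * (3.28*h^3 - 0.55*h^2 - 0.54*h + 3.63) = 5.3792*h^5 - 8.2492*h^4 - 3.4584*h^3 + 7.8008*h^2 - 7.5048*h - 4.2108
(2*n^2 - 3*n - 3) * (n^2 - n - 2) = 2*n^4 - 5*n^3 - 4*n^2 + 9*n + 6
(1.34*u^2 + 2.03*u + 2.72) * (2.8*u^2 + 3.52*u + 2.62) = 3.752*u^4 + 10.4008*u^3 + 18.2724*u^2 + 14.893*u + 7.1264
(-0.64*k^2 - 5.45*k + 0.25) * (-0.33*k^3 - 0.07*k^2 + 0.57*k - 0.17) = 0.2112*k^5 + 1.8433*k^4 - 0.0657999999999999*k^3 - 3.0152*k^2 + 1.069*k - 0.0425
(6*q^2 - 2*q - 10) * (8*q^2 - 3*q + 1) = 48*q^4 - 34*q^3 - 68*q^2 + 28*q - 10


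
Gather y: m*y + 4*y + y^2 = y^2 + y*(m + 4)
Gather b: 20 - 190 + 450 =280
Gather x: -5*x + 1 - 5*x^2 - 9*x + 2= -5*x^2 - 14*x + 3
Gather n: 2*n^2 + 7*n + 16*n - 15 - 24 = 2*n^2 + 23*n - 39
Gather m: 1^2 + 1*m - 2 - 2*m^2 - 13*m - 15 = -2*m^2 - 12*m - 16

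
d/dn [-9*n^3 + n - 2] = 1 - 27*n^2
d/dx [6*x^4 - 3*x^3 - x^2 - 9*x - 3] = 24*x^3 - 9*x^2 - 2*x - 9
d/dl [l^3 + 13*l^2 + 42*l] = 3*l^2 + 26*l + 42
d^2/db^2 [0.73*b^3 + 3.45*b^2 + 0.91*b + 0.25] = 4.38*b + 6.9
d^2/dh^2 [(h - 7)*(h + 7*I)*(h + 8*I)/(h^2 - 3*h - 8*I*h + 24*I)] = (h^3*(-504 - 184*I) + h^2*(5664 + 576*I) + h*(-25632 - 10752*I) + 1568 + 33792*I)/(h^6 + h^5*(-9 - 24*I) + h^4*(-165 + 216*I) + h^3*(1701 - 136*I) + h^2*(-5184 - 3960*I) + h*(5184 + 13824*I) - 13824*I)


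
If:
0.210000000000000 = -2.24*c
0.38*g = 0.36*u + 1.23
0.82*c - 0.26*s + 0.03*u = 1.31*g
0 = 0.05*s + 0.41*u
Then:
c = -0.09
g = 7.68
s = -38.44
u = 4.69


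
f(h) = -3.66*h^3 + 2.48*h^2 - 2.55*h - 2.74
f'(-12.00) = -1643.19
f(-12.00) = 6709.46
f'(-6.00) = -427.59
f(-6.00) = 892.40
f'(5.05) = -257.52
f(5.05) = -423.73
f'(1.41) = -17.39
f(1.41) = -11.66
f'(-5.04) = -306.46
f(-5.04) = 541.68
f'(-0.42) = -6.57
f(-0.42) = -0.96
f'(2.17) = -43.49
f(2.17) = -33.99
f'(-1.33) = -28.57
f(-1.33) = 13.65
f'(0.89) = -6.83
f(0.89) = -5.63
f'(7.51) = -584.57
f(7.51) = -1432.27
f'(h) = -10.98*h^2 + 4.96*h - 2.55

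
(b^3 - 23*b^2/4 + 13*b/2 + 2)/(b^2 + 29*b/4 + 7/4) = (b^2 - 6*b + 8)/(b + 7)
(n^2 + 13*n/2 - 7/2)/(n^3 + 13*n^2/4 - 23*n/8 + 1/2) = 4*(n + 7)/(4*n^2 + 15*n - 4)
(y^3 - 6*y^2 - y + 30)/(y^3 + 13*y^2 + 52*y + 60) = (y^2 - 8*y + 15)/(y^2 + 11*y + 30)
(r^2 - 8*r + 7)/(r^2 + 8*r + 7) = (r^2 - 8*r + 7)/(r^2 + 8*r + 7)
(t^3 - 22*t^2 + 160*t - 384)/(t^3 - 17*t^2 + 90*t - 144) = (t - 8)/(t - 3)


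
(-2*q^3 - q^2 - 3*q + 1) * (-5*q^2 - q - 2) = 10*q^5 + 7*q^4 + 20*q^3 + 5*q - 2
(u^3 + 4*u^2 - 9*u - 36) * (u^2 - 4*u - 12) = u^5 - 37*u^3 - 48*u^2 + 252*u + 432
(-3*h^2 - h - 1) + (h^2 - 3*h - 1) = -2*h^2 - 4*h - 2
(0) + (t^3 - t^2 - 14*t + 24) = t^3 - t^2 - 14*t + 24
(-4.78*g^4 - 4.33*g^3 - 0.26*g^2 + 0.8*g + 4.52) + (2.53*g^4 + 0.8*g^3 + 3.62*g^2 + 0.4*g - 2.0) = -2.25*g^4 - 3.53*g^3 + 3.36*g^2 + 1.2*g + 2.52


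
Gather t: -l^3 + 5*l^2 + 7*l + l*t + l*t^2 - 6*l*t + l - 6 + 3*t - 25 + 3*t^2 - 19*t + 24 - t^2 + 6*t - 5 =-l^3 + 5*l^2 + 8*l + t^2*(l + 2) + t*(-5*l - 10) - 12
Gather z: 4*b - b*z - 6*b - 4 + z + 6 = -2*b + z*(1 - b) + 2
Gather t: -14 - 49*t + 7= -49*t - 7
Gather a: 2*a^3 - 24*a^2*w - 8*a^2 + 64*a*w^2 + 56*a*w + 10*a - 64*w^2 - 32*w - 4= 2*a^3 + a^2*(-24*w - 8) + a*(64*w^2 + 56*w + 10) - 64*w^2 - 32*w - 4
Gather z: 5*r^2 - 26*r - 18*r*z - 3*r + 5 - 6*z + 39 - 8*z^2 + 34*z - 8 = 5*r^2 - 29*r - 8*z^2 + z*(28 - 18*r) + 36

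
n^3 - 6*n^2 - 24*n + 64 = (n - 8)*(n - 2)*(n + 4)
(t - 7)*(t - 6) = t^2 - 13*t + 42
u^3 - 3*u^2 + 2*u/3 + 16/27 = (u - 8/3)*(u - 2/3)*(u + 1/3)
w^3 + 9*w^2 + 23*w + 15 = (w + 1)*(w + 3)*(w + 5)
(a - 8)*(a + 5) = a^2 - 3*a - 40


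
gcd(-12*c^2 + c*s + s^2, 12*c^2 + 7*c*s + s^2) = 4*c + s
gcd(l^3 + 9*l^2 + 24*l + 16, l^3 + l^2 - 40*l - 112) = l^2 + 8*l + 16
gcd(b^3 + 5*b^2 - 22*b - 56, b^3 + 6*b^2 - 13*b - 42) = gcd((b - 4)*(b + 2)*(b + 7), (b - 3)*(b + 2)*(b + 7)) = b^2 + 9*b + 14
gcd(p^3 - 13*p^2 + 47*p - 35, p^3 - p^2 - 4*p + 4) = p - 1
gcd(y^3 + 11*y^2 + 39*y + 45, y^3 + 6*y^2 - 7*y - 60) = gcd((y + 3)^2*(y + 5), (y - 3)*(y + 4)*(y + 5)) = y + 5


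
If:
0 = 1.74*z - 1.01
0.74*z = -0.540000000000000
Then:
No Solution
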